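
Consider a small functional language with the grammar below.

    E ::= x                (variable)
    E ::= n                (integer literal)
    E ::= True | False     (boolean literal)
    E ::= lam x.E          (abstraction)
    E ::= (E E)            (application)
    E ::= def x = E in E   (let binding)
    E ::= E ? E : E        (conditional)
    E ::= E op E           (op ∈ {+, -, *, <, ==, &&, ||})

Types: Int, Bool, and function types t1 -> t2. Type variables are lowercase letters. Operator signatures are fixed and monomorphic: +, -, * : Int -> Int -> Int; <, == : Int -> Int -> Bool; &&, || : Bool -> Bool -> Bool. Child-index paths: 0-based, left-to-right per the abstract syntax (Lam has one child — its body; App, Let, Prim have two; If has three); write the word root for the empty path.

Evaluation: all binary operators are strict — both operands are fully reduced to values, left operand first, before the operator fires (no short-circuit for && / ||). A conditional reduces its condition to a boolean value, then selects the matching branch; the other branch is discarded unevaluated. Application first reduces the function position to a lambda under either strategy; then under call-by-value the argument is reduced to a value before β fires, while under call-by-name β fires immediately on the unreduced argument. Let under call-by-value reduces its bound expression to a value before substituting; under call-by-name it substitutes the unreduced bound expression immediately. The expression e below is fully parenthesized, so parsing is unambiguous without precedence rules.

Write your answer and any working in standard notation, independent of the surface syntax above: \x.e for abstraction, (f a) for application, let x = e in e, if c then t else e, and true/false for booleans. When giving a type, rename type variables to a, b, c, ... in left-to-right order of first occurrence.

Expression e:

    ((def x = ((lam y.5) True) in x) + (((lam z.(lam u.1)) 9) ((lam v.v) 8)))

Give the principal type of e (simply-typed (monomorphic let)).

Trace:
\y._ : a -> Int
  unify a -> Int ~ Bool -> b
  unify a ~ Bool
  unify Int ~ b
_ _ : Int
let x : Int
x : Int
  unify Int ~ Int
\u._ : d -> Int
\z._ : c -> d -> Int
  unify c -> d -> Int ~ Int -> e
  unify c ~ Int
  unify d -> Int ~ e
_ _ : d -> Int
v : f
\v._ : f -> f
  unify f -> f ~ Int -> g
  unify f ~ Int
  unify Int ~ g
_ _ : Int
  unify d -> Int ~ Int -> h
  unify d ~ Int
  unify Int ~ h
_ _ : Int
  unify Int ~ Int

Answer: Int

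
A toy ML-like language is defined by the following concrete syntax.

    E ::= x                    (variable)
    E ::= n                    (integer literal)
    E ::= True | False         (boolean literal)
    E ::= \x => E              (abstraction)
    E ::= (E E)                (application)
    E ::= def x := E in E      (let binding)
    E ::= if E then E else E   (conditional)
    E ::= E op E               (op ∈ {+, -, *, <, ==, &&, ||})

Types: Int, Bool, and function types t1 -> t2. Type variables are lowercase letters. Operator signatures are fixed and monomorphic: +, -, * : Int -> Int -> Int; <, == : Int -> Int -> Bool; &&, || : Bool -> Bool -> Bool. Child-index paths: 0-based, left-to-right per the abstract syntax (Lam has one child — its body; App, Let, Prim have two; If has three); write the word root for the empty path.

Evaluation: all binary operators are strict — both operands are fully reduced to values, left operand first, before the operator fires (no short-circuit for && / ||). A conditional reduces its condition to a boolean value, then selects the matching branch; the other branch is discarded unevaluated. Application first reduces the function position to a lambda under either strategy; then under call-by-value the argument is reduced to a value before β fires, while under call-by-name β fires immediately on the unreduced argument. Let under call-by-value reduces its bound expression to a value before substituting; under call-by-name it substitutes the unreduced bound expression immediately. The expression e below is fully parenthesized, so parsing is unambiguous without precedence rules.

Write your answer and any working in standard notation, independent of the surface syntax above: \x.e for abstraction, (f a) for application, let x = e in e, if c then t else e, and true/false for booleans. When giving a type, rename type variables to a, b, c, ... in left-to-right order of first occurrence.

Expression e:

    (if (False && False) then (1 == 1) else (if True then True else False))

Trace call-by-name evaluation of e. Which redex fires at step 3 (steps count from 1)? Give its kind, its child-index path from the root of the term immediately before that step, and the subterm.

Derivation:
step 0: (if (false && false) then (1 == 1) else (if true then true else false))
step 1: [delta@0] (if false then (1 == 1) else (if true then true else false))
step 2: [if@root] (if true then true else false)
step 3: [if@root] true

Answer: if at root : (if true then true else false)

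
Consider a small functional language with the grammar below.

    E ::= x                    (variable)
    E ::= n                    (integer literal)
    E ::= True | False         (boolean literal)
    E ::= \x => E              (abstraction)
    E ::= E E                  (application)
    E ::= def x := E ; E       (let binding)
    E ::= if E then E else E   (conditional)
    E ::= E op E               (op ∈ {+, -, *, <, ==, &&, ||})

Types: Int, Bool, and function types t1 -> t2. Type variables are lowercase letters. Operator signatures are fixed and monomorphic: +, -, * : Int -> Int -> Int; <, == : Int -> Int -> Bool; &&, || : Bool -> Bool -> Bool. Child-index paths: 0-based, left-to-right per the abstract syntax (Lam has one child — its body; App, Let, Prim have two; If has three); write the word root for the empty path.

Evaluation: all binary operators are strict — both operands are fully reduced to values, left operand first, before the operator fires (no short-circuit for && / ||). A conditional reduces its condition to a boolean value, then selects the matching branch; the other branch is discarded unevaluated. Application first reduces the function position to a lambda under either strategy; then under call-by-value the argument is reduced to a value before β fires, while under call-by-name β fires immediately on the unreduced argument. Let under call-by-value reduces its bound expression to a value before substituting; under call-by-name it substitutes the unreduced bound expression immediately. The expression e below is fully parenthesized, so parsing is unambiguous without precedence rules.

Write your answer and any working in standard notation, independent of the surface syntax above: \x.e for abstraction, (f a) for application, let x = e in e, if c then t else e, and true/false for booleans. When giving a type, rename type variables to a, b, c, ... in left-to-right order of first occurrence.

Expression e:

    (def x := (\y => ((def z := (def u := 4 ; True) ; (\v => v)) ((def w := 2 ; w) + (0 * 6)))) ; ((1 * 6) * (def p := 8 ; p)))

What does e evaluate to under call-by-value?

Answer: 48

Derivation:
step 0: (let x = (\y.((let z = (let u = 4 in true) in (\v.v)) ((let w = 2 in w) + (0 * 6)))) in ((1 * 6) * (let p = 8 in p)))
step 1: [let@root] ((1 * 6) * (let p = 8 in p))
step 2: [delta@0] (6 * (let p = 8 in p))
step 3: [let@1] (6 * 8)
step 4: [delta@root] 48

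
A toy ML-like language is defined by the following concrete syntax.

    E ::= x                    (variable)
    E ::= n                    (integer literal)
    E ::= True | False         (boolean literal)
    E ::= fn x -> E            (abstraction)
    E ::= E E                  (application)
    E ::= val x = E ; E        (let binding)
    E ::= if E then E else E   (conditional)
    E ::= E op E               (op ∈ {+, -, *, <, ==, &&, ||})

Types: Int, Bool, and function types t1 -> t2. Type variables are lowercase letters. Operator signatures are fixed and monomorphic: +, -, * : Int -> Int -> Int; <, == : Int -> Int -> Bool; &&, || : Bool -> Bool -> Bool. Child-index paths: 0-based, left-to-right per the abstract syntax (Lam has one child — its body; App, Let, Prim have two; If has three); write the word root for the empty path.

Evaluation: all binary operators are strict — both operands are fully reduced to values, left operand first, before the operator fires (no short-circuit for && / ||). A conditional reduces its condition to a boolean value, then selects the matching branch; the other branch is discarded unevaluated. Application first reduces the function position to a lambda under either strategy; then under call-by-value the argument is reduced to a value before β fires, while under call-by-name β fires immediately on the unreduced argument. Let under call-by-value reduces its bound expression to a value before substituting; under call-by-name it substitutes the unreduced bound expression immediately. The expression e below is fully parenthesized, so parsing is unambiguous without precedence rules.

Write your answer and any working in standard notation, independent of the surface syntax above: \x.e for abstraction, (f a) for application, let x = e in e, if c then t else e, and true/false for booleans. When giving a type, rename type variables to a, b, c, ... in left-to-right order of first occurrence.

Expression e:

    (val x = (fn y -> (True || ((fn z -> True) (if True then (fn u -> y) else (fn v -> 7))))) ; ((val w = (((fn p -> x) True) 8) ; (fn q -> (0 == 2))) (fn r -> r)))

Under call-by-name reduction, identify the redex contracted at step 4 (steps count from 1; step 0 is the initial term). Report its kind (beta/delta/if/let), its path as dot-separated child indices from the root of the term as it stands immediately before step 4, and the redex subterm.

Derivation:
step 0: (let x = (\y.(true || ((\z.true) (if true then (\u.y) else (\v.7))))) in ((let w = (((\p.x) true) 8) in (\q.(0 == 2))) (\r.r)))
step 1: [let@root] ((let w = (((\p.(\y.(true || ((\z.true) (if true then (\u.y) else (\v.7)))))) true) 8) in (\q.(0 == 2))) (\r.r))
step 2: [let@0] ((\q.(0 == 2)) (\r.r))
step 3: [beta@root] (0 == 2)
step 4: [delta@root] false

Answer: delta at root : (0 == 2)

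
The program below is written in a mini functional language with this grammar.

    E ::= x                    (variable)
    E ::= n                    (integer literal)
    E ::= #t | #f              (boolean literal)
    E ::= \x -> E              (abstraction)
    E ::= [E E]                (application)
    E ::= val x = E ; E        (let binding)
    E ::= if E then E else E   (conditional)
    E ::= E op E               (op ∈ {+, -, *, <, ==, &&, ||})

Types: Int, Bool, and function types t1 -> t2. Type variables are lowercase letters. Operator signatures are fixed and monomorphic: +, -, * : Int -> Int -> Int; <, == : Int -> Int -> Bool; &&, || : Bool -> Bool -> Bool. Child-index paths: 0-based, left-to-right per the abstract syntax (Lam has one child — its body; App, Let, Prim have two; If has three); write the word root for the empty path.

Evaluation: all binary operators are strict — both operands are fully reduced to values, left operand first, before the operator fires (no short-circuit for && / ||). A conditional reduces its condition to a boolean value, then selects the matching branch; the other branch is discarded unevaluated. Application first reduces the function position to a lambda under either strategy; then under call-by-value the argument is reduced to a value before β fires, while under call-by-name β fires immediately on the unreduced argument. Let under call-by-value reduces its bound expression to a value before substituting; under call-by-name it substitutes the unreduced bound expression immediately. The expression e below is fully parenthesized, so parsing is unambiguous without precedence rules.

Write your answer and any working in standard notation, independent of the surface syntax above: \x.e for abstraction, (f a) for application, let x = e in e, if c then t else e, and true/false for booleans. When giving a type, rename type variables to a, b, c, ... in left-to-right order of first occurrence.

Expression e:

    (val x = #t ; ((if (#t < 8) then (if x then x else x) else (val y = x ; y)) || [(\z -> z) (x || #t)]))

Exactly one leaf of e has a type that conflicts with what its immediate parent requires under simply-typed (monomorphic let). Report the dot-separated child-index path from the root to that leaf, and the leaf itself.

Answer: 1.0.0.0 : true

Working:
let x : Bool
  unify Bool ~ Int
  FAIL: mismatch Bool ~ Int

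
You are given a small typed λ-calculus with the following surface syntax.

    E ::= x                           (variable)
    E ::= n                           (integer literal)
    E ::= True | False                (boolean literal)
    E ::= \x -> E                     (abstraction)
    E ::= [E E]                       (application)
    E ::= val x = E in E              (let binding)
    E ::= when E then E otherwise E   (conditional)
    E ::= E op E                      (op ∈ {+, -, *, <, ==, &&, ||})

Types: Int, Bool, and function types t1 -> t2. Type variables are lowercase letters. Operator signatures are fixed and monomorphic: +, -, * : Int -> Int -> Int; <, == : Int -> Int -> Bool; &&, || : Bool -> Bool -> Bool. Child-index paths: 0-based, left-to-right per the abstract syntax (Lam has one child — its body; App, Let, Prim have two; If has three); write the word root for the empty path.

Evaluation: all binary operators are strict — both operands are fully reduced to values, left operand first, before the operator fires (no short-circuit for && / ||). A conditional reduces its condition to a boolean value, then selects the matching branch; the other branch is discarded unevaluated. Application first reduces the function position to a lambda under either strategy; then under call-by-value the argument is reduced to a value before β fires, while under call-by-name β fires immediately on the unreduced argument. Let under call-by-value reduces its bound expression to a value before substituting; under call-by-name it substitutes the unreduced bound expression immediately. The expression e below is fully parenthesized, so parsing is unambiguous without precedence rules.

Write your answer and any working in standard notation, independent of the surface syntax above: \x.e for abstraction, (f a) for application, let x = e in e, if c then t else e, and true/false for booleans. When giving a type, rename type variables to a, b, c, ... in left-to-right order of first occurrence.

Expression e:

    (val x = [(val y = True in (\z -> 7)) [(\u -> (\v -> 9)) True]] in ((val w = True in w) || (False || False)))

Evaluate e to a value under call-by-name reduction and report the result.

Answer: true

Trace:
step 0: (let x = ((let y = true in (\z.7)) ((\u.(\v.9)) true)) in ((let w = true in w) || (false || false)))
step 1: [let@root] ((let w = true in w) || (false || false))
step 2: [let@0] (true || (false || false))
step 3: [delta@1] (true || false)
step 4: [delta@root] true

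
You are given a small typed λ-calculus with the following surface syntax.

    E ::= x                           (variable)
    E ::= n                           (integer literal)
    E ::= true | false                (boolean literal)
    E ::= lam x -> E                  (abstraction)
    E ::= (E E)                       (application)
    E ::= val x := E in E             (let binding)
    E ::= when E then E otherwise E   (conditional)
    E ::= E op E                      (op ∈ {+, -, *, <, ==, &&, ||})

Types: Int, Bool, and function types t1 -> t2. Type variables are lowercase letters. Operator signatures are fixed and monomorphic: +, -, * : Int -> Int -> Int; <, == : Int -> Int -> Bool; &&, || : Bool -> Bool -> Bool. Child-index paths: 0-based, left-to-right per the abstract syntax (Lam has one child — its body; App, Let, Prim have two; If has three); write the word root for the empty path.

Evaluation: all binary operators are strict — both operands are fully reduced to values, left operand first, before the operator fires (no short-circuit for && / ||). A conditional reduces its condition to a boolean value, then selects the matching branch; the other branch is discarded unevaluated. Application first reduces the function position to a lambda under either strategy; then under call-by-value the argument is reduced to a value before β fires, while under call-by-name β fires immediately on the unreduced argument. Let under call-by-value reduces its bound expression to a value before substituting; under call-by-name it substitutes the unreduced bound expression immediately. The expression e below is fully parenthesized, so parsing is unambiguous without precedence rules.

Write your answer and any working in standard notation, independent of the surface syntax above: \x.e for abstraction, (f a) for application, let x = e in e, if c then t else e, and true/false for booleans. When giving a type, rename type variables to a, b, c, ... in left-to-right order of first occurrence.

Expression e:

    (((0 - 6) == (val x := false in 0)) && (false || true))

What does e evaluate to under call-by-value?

Answer: false

Working:
step 0: (((0 - 6) == (let x = false in 0)) && (false || true))
step 1: [delta@0.0] ((-6 == (let x = false in 0)) && (false || true))
step 2: [let@0.1] ((-6 == 0) && (false || true))
step 3: [delta@0] (false && (false || true))
step 4: [delta@1] (false && true)
step 5: [delta@root] false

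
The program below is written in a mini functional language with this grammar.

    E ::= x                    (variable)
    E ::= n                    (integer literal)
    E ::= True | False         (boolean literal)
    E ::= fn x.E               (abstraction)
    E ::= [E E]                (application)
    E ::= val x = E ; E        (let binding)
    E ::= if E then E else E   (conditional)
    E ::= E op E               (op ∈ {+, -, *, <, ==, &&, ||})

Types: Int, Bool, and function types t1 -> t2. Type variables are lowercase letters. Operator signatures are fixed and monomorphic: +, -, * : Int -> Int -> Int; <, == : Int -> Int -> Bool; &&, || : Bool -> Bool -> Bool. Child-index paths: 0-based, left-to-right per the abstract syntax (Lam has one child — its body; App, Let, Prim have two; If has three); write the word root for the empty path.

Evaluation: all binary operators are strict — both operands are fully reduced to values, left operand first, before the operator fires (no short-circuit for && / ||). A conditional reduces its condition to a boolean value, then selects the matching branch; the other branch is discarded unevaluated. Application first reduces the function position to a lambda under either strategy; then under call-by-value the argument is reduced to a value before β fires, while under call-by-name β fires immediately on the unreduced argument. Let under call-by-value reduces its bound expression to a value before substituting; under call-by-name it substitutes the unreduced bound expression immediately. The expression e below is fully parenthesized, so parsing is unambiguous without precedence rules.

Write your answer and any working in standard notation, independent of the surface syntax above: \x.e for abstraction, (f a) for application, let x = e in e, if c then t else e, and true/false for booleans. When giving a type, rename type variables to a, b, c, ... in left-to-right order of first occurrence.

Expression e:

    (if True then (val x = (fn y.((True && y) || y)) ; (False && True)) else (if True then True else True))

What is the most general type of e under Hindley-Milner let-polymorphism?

Derivation:
  unify Bool ~ Bool
  unify Bool ~ Bool
y : a
  unify a ~ Bool
  unify Bool ~ Bool
y : Bool
  unify Bool ~ Bool
\y._ : Bool -> Bool
let x : Bool -> Bool
  unify Bool ~ Bool
  unify Bool ~ Bool
  unify Bool ~ Bool
  unify Bool ~ Bool
  unify Bool ~ Bool

Answer: Bool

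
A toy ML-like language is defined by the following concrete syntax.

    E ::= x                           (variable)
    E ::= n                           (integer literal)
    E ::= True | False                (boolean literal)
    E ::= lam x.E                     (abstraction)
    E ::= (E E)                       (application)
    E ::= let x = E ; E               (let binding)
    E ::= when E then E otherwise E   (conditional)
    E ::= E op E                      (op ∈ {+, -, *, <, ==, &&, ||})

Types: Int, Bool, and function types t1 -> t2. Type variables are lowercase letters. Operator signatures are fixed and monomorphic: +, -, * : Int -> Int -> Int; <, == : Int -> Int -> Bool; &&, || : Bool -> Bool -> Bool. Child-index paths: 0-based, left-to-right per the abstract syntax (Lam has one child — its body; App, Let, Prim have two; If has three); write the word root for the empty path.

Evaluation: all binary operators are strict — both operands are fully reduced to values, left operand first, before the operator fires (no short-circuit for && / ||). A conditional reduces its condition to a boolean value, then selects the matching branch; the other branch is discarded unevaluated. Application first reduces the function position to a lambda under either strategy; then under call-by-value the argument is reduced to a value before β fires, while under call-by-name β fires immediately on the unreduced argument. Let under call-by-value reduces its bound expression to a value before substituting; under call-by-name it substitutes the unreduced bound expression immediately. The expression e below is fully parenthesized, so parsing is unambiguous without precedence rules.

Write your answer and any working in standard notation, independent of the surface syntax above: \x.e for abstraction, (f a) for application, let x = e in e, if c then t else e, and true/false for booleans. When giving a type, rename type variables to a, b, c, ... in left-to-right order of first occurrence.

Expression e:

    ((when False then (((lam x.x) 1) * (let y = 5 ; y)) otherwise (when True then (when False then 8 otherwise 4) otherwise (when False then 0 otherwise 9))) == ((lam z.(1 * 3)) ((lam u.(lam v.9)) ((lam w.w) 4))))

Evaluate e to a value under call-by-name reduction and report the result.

Working:
step 0: ((if false then (((\x.x) 1) * (let y = 5 in y)) else (if true then (if false then 8 else 4) else (if false then 0 else 9))) == ((\z.(1 * 3)) ((\u.(\v.9)) ((\w.w) 4))))
step 1: [if@0] ((if true then (if false then 8 else 4) else (if false then 0 else 9)) == ((\z.(1 * 3)) ((\u.(\v.9)) ((\w.w) 4))))
step 2: [if@0] ((if false then 8 else 4) == ((\z.(1 * 3)) ((\u.(\v.9)) ((\w.w) 4))))
step 3: [if@0] (4 == ((\z.(1 * 3)) ((\u.(\v.9)) ((\w.w) 4))))
step 4: [beta@1] (4 == (1 * 3))
step 5: [delta@1] (4 == 3)
step 6: [delta@root] false

Answer: false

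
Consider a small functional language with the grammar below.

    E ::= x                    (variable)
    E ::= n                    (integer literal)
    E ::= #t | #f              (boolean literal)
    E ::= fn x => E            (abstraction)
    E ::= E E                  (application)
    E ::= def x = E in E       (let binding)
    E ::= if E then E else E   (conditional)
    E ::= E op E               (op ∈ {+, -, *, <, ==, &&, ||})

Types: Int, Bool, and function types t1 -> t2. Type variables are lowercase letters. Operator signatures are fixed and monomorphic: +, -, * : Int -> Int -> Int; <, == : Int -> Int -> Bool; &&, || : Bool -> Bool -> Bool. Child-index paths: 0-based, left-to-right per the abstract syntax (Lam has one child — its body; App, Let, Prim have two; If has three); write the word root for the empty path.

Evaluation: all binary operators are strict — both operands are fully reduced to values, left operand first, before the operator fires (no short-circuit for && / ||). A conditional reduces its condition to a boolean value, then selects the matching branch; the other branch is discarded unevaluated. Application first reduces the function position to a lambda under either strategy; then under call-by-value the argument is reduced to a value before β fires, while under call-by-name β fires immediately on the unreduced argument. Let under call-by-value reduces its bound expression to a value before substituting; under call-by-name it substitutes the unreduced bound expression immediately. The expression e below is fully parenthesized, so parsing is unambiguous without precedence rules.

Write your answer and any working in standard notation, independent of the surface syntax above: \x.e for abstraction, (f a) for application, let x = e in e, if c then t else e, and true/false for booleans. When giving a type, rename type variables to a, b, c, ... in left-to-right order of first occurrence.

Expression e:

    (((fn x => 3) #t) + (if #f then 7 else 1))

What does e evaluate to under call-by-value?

Answer: 4

Working:
step 0: (((\x.3) true) + (if false then 7 else 1))
step 1: [beta@0] (3 + (if false then 7 else 1))
step 2: [if@1] (3 + 1)
step 3: [delta@root] 4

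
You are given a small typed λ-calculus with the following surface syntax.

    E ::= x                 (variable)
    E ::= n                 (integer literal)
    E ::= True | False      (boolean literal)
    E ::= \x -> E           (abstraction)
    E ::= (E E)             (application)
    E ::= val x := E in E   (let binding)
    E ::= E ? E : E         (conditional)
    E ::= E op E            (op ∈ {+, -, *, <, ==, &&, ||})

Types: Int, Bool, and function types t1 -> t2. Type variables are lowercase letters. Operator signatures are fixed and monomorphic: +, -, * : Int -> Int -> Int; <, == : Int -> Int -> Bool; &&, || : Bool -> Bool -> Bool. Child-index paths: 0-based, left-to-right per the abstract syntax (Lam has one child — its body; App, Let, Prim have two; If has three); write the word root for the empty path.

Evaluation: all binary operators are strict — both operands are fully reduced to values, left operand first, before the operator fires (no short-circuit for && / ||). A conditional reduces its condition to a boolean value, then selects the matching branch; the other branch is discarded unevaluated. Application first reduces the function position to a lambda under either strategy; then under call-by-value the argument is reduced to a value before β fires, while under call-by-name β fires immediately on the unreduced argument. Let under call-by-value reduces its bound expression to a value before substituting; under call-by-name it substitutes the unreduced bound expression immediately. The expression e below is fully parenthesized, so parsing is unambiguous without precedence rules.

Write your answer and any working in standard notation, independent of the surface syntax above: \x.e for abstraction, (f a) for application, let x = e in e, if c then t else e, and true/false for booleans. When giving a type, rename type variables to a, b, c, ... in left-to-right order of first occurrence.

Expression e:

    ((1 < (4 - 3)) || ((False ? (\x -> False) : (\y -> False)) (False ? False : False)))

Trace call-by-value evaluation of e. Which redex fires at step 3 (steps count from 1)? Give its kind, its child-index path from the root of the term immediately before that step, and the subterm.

Answer: if at 1.0 : (if false then (\x.false) else (\y.false))

Derivation:
step 0: ((1 < (4 - 3)) || ((if false then (\x.false) else (\y.false)) (if false then false else false)))
step 1: [delta@0.1] ((1 < 1) || ((if false then (\x.false) else (\y.false)) (if false then false else false)))
step 2: [delta@0] (false || ((if false then (\x.false) else (\y.false)) (if false then false else false)))
step 3: [if@1.0] (false || ((\y.false) (if false then false else false)))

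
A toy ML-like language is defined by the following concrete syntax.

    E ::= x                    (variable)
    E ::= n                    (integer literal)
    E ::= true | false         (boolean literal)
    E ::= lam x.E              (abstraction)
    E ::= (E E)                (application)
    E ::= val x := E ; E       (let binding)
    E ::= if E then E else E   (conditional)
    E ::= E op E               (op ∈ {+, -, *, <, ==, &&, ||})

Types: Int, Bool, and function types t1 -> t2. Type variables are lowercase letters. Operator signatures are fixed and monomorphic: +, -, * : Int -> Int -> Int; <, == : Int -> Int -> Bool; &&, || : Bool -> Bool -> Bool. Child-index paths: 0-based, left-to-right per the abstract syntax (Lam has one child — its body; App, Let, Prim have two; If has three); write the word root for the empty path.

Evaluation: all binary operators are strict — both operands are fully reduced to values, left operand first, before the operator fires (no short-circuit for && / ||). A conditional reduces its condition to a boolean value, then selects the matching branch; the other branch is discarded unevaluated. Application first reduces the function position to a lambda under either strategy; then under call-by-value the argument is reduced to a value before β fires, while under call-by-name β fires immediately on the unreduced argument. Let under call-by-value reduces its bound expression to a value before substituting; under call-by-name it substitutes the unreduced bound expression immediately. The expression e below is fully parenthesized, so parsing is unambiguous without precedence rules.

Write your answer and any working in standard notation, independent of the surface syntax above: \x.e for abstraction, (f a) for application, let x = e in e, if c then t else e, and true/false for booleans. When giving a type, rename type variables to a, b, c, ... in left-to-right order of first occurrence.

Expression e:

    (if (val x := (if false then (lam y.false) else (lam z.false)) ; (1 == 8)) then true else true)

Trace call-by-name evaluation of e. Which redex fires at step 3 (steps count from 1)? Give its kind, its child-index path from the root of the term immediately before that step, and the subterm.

Answer: if at root : (if false then true else true)

Derivation:
step 0: (if (let x = (if false then (\y.false) else (\z.false)) in (1 == 8)) then true else true)
step 1: [let@0] (if (1 == 8) then true else true)
step 2: [delta@0] (if false then true else true)
step 3: [if@root] true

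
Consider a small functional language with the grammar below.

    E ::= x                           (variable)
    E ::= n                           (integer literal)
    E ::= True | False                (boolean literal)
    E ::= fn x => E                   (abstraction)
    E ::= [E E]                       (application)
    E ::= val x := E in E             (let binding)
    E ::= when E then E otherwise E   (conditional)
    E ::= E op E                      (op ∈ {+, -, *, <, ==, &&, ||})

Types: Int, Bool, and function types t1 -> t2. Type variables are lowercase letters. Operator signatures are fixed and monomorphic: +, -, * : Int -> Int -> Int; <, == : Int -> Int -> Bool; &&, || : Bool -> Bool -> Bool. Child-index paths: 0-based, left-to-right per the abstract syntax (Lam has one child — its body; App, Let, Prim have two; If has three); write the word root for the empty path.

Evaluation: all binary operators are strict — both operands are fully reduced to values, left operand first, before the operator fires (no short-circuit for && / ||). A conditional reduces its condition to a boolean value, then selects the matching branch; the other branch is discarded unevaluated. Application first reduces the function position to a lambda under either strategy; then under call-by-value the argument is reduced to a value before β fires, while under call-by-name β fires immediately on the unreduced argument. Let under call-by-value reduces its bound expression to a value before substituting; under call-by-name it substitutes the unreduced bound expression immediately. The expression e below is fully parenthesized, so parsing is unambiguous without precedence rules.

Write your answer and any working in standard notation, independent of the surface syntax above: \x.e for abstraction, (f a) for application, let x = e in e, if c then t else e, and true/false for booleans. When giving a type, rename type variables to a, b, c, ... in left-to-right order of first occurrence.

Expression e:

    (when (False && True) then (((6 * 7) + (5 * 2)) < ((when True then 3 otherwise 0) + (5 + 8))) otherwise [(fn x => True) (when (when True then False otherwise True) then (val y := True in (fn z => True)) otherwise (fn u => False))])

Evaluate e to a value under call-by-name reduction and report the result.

Derivation:
step 0: (if (false && true) then (((6 * 7) + (5 * 2)) < ((if true then 3 else 0) + (5 + 8))) else ((\x.true) (if (if true then false else true) then (let y = true in (\z.true)) else (\u.false))))
step 1: [delta@0] (if false then (((6 * 7) + (5 * 2)) < ((if true then 3 else 0) + (5 + 8))) else ((\x.true) (if (if true then false else true) then (let y = true in (\z.true)) else (\u.false))))
step 2: [if@root] ((\x.true) (if (if true then false else true) then (let y = true in (\z.true)) else (\u.false)))
step 3: [beta@root] true

Answer: true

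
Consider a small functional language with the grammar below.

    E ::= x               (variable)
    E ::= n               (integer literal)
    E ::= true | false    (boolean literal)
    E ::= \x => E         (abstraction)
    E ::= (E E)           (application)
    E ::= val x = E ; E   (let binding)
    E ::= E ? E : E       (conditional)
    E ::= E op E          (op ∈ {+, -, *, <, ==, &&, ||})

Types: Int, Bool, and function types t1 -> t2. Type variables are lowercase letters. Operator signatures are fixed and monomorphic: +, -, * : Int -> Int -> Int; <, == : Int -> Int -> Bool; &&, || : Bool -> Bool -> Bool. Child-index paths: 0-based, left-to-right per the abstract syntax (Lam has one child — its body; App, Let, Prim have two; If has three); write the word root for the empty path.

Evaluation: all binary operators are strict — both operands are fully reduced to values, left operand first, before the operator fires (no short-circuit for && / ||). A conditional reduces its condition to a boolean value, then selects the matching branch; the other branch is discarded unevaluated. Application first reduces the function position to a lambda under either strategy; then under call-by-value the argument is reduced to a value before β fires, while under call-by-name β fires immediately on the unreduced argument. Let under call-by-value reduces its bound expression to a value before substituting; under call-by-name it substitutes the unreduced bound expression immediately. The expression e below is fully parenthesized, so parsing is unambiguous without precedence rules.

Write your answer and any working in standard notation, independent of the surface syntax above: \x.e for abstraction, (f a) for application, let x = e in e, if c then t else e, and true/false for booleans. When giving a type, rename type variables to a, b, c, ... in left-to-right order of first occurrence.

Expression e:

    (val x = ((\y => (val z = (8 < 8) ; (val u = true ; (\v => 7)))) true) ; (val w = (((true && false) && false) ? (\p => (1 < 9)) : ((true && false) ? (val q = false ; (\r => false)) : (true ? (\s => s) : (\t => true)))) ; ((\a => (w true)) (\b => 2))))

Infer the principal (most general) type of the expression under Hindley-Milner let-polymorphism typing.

Answer: Bool

Derivation:
  unify Int ~ Int
  unify Int ~ Int
let z : Bool
let u : Bool
\v._ : b -> Int
\y._ : a -> b -> Int
  unify a -> b -> Int ~ Bool -> c
  unify a ~ Bool
  unify b -> Int ~ c
_ _ : b -> Int
let x : forall. b -> Int
  unify Bool ~ Bool
  unify Bool ~ Bool
  unify Bool ~ Bool
  unify Bool ~ Bool
  unify Bool ~ Bool
  unify Int ~ Int
  unify Int ~ Int
\p._ : d -> Bool
  unify Bool ~ Bool
  unify Bool ~ Bool
  unify Bool ~ Bool
let q : Bool
\r._ : e -> Bool
  unify Bool ~ Bool
s : f
\s._ : f -> f
\t._ : g -> Bool
  unify f -> f ~ g -> Bool
  unify f ~ g
  unify g ~ Bool
  unify e -> Bool ~ Bool -> Bool
  unify e ~ Bool
  unify Bool ~ Bool
  unify d -> Bool ~ Bool -> Bool
  unify d ~ Bool
  unify Bool ~ Bool
let w : Bool -> Bool
w : Bool -> Bool
  unify Bool -> Bool ~ Bool -> i
  unify Bool ~ Bool
  unify Bool ~ i
_ _ : Bool
\a._ : h -> Bool
\b._ : j -> Int
  unify h -> Bool ~ (j -> Int) -> k
  unify h ~ j -> Int
  unify Bool ~ k
_ _ : Bool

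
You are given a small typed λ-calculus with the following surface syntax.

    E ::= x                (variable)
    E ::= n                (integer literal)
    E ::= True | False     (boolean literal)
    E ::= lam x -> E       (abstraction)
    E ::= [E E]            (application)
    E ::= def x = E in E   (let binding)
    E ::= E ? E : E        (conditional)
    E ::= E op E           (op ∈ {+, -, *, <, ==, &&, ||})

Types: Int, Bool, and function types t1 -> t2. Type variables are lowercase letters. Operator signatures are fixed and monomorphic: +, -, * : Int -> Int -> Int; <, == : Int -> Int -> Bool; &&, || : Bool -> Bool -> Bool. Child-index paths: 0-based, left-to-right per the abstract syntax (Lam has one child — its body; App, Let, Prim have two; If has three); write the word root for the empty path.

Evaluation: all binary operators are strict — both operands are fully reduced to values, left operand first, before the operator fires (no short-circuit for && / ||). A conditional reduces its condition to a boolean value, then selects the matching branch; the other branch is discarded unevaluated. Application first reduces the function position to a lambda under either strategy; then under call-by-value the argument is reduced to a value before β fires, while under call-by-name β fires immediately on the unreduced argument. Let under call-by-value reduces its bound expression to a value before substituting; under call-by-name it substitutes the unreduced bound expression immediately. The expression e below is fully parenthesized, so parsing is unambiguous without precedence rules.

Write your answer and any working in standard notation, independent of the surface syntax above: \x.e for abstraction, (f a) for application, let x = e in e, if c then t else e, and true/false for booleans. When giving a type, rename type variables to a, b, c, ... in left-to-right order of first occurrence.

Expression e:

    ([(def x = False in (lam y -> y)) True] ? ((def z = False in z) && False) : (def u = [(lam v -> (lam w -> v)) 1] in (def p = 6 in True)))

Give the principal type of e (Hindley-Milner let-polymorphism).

Answer: Bool

Trace:
let x : Bool
y : a
\y._ : a -> a
  unify a -> a ~ Bool -> b
  unify a ~ Bool
  unify Bool ~ b
_ _ : Bool
  unify Bool ~ Bool
let z : Bool
z : Bool
  unify Bool ~ Bool
  unify Bool ~ Bool
v : c
\w._ : d -> c
\v._ : c -> d -> c
  unify c -> d -> c ~ Int -> e
  unify c ~ Int
  unify d -> Int ~ e
_ _ : d -> Int
let u : forall. d -> Int
let p : Int
  unify Bool ~ Bool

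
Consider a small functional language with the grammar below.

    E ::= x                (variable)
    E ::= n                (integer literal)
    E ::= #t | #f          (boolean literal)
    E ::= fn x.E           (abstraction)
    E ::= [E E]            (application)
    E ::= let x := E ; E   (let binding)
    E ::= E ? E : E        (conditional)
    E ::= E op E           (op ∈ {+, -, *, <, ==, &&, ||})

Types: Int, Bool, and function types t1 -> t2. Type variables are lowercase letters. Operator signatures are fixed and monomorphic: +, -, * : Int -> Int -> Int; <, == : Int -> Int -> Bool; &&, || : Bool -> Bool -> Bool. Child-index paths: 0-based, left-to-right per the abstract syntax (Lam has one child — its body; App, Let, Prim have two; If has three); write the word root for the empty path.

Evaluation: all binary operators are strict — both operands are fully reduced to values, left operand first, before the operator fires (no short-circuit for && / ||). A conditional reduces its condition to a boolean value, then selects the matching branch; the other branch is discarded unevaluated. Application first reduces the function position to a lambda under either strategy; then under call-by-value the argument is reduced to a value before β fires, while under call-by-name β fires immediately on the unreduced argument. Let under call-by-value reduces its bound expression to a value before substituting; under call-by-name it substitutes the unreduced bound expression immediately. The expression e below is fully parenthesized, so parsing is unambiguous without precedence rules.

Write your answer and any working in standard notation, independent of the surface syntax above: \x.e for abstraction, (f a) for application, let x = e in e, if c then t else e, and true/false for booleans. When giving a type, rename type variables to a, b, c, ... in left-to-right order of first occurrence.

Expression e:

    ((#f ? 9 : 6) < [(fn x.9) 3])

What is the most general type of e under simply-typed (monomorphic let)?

Trace:
  unify Bool ~ Bool
  unify Int ~ Int
  unify Int ~ Int
\x._ : a -> Int
  unify a -> Int ~ Int -> b
  unify a ~ Int
  unify Int ~ b
_ _ : Int
  unify Int ~ Int

Answer: Bool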